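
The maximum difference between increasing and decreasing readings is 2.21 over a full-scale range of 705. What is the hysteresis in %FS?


Hysteresis = (max difference / full scale) * 100%.
H = (2.21 / 705) * 100
H = 0.313 %FS

0.313 %FS


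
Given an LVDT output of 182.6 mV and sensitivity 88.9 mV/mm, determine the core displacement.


Displacement = Vout / sensitivity.
d = 182.6 / 88.9
d = 2.054 mm

2.054 mm


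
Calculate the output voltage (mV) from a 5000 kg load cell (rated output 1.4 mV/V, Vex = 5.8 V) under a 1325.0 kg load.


Vout = rated_output * Vex * (load / capacity).
Vout = 1.4 * 5.8 * (1325.0 / 5000)
Vout = 1.4 * 5.8 * 0.265
Vout = 2.152 mV

2.152 mV


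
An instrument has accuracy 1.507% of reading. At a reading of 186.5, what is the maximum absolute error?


Absolute error = (accuracy% / 100) * reading.
Error = (1.507 / 100) * 186.5
Error = 0.01507 * 186.5
Error = 2.8106

2.8106


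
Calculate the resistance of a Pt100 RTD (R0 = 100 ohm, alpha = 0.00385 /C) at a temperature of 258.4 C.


The RTD equation: Rt = R0 * (1 + alpha * T).
Rt = 100 * (1 + 0.00385 * 258.4)
Rt = 100 * (1 + 0.99484)
Rt = 100 * 1.99484
Rt = 199.484 ohm

199.484 ohm


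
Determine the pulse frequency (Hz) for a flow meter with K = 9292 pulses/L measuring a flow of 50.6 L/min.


Frequency = K * Q / 60 (converting L/min to L/s).
f = 9292 * 50.6 / 60
f = 470175.2 / 60
f = 7836.25 Hz

7836.25 Hz


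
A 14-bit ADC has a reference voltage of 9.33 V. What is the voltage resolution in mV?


The resolution (LSB) of an ADC is Vref / 2^n.
LSB = 9.33 / 2^14
LSB = 9.33 / 16384
LSB = 0.00056946 V = 0.56945801 mV

0.56945801 mV


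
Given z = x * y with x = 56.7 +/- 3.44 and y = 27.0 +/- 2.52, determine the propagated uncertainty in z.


For a product z = x*y, the relative uncertainty is:
uz/z = sqrt((ux/x)^2 + (uy/y)^2)
Relative uncertainties: ux/x = 3.44/56.7 = 0.06067
uy/y = 2.52/27.0 = 0.093333
z = 56.7 * 27.0 = 1530.9
uz = 1530.9 * sqrt(0.06067^2 + 0.093333^2) = 170.419

170.419


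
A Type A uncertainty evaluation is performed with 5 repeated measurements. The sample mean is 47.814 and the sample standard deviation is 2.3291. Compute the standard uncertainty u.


The standard uncertainty for Type A evaluation is u = s / sqrt(n).
u = 2.3291 / sqrt(5)
u = 2.3291 / 2.2361
u = 1.0416

1.0416


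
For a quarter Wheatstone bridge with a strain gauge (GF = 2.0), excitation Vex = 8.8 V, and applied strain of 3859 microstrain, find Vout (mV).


Quarter bridge output: Vout = (GF * epsilon * Vex) / 4.
Vout = (2.0 * 3859e-6 * 8.8) / 4
Vout = 0.0679184 / 4 V
Vout = 0.0169796 V = 16.9796 mV

16.9796 mV


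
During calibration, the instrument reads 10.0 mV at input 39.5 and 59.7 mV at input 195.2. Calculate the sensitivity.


Sensitivity = (y2 - y1) / (x2 - x1).
S = (59.7 - 10.0) / (195.2 - 39.5)
S = 49.7 / 155.7
S = 0.3192 mV/unit

0.3192 mV/unit


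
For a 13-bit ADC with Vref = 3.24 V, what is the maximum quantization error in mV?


The maximum quantization error is +/- LSB/2.
LSB = Vref / 2^n = 3.24 / 8192 = 0.00039551 V
Max error = LSB / 2 = 0.00039551 / 2 = 0.00019775 V
Max error = 0.1978 mV

0.1978 mV


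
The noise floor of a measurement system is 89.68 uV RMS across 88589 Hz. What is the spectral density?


Noise spectral density = Vrms / sqrt(BW).
NSD = 89.68 / sqrt(88589)
NSD = 89.68 / 297.639
NSD = 0.3013 uV/sqrt(Hz)

0.3013 uV/sqrt(Hz)


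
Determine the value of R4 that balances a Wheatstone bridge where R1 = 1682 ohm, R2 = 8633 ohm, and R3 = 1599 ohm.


At balance: R1*R4 = R2*R3, so R4 = R2*R3/R1.
R4 = 8633 * 1599 / 1682
R4 = 13804167 / 1682
R4 = 8207.0 ohm

8207.0 ohm


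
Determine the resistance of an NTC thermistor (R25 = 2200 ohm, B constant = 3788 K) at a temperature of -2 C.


NTC thermistor equation: Rt = R25 * exp(B * (1/T - 1/T25)).
T in Kelvin: 271.15 K, T25 = 298.15 K
1/T - 1/T25 = 1/271.15 - 1/298.15 = 0.00033398
B * (1/T - 1/T25) = 3788 * 0.00033398 = 1.2651
Rt = 2200 * exp(1.2651) = 7795.7 ohm

7795.7 ohm


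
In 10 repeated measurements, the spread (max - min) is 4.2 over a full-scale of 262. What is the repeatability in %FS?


Repeatability = (spread / full scale) * 100%.
R = (4.2 / 262) * 100
R = 1.603 %FS

1.603 %FS


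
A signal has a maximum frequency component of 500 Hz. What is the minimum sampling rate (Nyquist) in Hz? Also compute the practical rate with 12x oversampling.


By Nyquist theorem, fs_min = 2 * fmax.
fs_min = 2 * 500 = 1000 Hz
Practical rate = 12 * fs_min = 12 * 1000 = 12000 Hz

fs_min = 1000 Hz, fs_practical = 12000 Hz


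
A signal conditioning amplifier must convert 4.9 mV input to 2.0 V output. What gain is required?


Gain = Vout / Vin (converting to same units).
G = 2.0 V / 4.9 mV
G = 2000.0 mV / 4.9 mV
G = 408.16

408.16


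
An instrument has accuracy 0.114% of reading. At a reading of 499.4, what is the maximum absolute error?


Absolute error = (accuracy% / 100) * reading.
Error = (0.114 / 100) * 499.4
Error = 0.00114 * 499.4
Error = 0.5693

0.5693


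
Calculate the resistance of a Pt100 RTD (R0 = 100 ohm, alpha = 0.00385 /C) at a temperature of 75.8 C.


The RTD equation: Rt = R0 * (1 + alpha * T).
Rt = 100 * (1 + 0.00385 * 75.8)
Rt = 100 * (1 + 0.29183)
Rt = 100 * 1.29183
Rt = 129.183 ohm

129.183 ohm


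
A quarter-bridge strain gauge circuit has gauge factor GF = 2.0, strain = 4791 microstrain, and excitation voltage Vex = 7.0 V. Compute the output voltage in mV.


Quarter bridge output: Vout = (GF * epsilon * Vex) / 4.
Vout = (2.0 * 4791e-6 * 7.0) / 4
Vout = 0.067074 / 4 V
Vout = 0.0167685 V = 16.7685 mV

16.7685 mV


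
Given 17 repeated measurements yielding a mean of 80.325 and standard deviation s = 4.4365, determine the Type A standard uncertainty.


The standard uncertainty for Type A evaluation is u = s / sqrt(n).
u = 4.4365 / sqrt(17)
u = 4.4365 / 4.1231
u = 1.076

1.076


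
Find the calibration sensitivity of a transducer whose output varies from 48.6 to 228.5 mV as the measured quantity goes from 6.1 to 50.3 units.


Sensitivity = (y2 - y1) / (x2 - x1).
S = (228.5 - 48.6) / (50.3 - 6.1)
S = 179.9 / 44.2
S = 4.0701 mV/unit

4.0701 mV/unit


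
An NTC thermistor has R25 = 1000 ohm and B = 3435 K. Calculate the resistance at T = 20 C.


NTC thermistor equation: Rt = R25 * exp(B * (1/T - 1/T25)).
T in Kelvin: 293.15 K, T25 = 298.15 K
1/T - 1/T25 = 1/293.15 - 1/298.15 = 5.721e-05
B * (1/T - 1/T25) = 3435 * 5.721e-05 = 0.1965
Rt = 1000 * exp(0.1965) = 1217.1 ohm

1217.1 ohm


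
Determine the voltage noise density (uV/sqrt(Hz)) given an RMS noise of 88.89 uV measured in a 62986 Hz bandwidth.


Noise spectral density = Vrms / sqrt(BW).
NSD = 88.89 / sqrt(62986)
NSD = 88.89 / 250.9701
NSD = 0.3542 uV/sqrt(Hz)

0.3542 uV/sqrt(Hz)


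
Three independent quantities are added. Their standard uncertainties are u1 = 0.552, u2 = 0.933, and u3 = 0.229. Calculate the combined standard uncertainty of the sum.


For a sum of independent quantities, uc = sqrt(u1^2 + u2^2 + u3^2).
uc = sqrt(0.552^2 + 0.933^2 + 0.229^2)
uc = sqrt(0.304704 + 0.870489 + 0.052441)
uc = 1.108

1.108


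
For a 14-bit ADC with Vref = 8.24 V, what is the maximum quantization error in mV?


The maximum quantization error is +/- LSB/2.
LSB = Vref / 2^n = 8.24 / 16384 = 0.00050293 V
Max error = LSB / 2 = 0.00050293 / 2 = 0.00025146 V
Max error = 0.2515 mV

0.2515 mV


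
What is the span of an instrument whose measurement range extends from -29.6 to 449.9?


Span = upper range - lower range.
Span = 449.9 - (-29.6)
Span = 479.5

479.5


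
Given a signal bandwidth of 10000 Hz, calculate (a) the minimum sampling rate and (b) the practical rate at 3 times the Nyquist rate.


By Nyquist theorem, fs_min = 2 * fmax.
fs_min = 2 * 10000 = 20000 Hz
Practical rate = 3 * fs_min = 3 * 20000 = 60000 Hz

fs_min = 20000 Hz, fs_practical = 60000 Hz


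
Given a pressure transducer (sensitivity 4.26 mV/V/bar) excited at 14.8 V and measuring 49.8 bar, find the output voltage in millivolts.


Output = sensitivity * Vex * P.
Vout = 4.26 * 14.8 * 49.8
Vout = 63.048 * 49.8
Vout = 3139.79 mV

3139.79 mV


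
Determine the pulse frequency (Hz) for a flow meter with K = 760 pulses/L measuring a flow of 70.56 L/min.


Frequency = K * Q / 60 (converting L/min to L/s).
f = 760 * 70.56 / 60
f = 53625.6 / 60
f = 893.76 Hz

893.76 Hz


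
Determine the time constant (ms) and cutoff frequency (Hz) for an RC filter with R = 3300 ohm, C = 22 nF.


Time constant: tau = R * C.
tau = 3300 * 2.20e-08 = 7.26e-05 s
tau = 0.0726 ms
Cutoff frequency: fc = 1 / (2*pi*R*C).
fc = 1 / (2*pi*7.26e-05) = 2192.22 Hz

tau = 0.0726 ms, fc = 2192.22 Hz


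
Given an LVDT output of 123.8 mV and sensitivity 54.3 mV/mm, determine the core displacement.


Displacement = Vout / sensitivity.
d = 123.8 / 54.3
d = 2.28 mm

2.28 mm


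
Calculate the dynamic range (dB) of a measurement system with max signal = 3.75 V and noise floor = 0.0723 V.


Dynamic range = 20 * log10(Vmax / Vnoise).
DR = 20 * log10(3.75 / 0.0723)
DR = 20 * log10(51.87)
DR = 34.3 dB

34.3 dB


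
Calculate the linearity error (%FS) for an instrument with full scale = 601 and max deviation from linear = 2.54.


Linearity error = (max deviation / full scale) * 100%.
Linearity = (2.54 / 601) * 100
Linearity = 0.423 %FS

0.423 %FS


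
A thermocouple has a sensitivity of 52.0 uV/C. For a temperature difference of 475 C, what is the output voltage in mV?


The thermocouple output V = sensitivity * dT.
V = 52.0 uV/C * 475 C
V = 24700.0 uV
V = 24.7 mV

24.7 mV


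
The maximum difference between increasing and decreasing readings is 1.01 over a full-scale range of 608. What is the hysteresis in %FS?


Hysteresis = (max difference / full scale) * 100%.
H = (1.01 / 608) * 100
H = 0.166 %FS

0.166 %FS


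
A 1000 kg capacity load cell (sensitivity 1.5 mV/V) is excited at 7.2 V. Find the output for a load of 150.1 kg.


Vout = rated_output * Vex * (load / capacity).
Vout = 1.5 * 7.2 * (150.1 / 1000)
Vout = 1.5 * 7.2 * 0.1501
Vout = 1.621 mV

1.621 mV


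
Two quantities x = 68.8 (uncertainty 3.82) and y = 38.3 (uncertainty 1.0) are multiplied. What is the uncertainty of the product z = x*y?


For a product z = x*y, the relative uncertainty is:
uz/z = sqrt((ux/x)^2 + (uy/y)^2)
Relative uncertainties: ux/x = 3.82/68.8 = 0.055523
uy/y = 1.0/38.3 = 0.02611
z = 68.8 * 38.3 = 2635.0
uz = 2635.0 * sqrt(0.055523^2 + 0.02611^2) = 161.675

161.675


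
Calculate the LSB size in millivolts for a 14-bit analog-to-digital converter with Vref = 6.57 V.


The resolution (LSB) of an ADC is Vref / 2^n.
LSB = 6.57 / 2^14
LSB = 6.57 / 16384
LSB = 0.000401 V = 0.40100098 mV

0.40100098 mV


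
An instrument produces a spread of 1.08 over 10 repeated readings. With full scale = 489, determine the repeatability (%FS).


Repeatability = (spread / full scale) * 100%.
R = (1.08 / 489) * 100
R = 0.221 %FS

0.221 %FS


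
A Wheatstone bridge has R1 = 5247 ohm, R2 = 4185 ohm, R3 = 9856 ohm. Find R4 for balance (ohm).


At balance: R1*R4 = R2*R3, so R4 = R2*R3/R1.
R4 = 4185 * 9856 / 5247
R4 = 41247360 / 5247
R4 = 7861.13 ohm

7861.13 ohm


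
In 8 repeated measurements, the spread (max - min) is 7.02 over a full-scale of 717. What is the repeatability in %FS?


Repeatability = (spread / full scale) * 100%.
R = (7.02 / 717) * 100
R = 0.979 %FS

0.979 %FS


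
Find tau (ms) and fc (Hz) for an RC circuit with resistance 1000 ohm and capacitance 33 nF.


Time constant: tau = R * C.
tau = 1000 * 3.30e-08 = 3.3e-05 s
tau = 0.033 ms
Cutoff frequency: fc = 1 / (2*pi*R*C).
fc = 1 / (2*pi*3.3e-05) = 4822.88 Hz

tau = 0.033 ms, fc = 4822.88 Hz


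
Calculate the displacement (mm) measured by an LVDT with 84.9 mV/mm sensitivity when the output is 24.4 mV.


Displacement = Vout / sensitivity.
d = 24.4 / 84.9
d = 0.287 mm

0.287 mm


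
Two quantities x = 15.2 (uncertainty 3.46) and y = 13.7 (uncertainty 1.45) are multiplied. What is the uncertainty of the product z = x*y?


For a product z = x*y, the relative uncertainty is:
uz/z = sqrt((ux/x)^2 + (uy/y)^2)
Relative uncertainties: ux/x = 3.46/15.2 = 0.227632
uy/y = 1.45/13.7 = 0.105839
z = 15.2 * 13.7 = 208.2
uz = 208.2 * sqrt(0.227632^2 + 0.105839^2) = 52.275

52.275


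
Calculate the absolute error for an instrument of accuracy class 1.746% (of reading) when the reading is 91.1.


Absolute error = (accuracy% / 100) * reading.
Error = (1.746 / 100) * 91.1
Error = 0.01746 * 91.1
Error = 1.5906

1.5906


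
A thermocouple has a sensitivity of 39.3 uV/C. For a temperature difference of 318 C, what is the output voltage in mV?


The thermocouple output V = sensitivity * dT.
V = 39.3 uV/C * 318 C
V = 12497.4 uV
V = 12.497 mV

12.497 mV


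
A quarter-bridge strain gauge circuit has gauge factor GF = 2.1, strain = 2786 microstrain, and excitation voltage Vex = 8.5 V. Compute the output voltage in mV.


Quarter bridge output: Vout = (GF * epsilon * Vex) / 4.
Vout = (2.1 * 2786e-6 * 8.5) / 4
Vout = 0.0497301 / 4 V
Vout = 0.01243252 V = 12.4325 mV

12.4325 mV


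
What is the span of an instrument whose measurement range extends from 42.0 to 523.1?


Span = upper range - lower range.
Span = 523.1 - (42.0)
Span = 481.1

481.1


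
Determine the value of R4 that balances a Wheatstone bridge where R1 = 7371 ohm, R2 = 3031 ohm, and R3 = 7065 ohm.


At balance: R1*R4 = R2*R3, so R4 = R2*R3/R1.
R4 = 3031 * 7065 / 7371
R4 = 21414015 / 7371
R4 = 2905.17 ohm

2905.17 ohm


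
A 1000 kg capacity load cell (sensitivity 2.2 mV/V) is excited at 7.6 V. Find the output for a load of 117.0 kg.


Vout = rated_output * Vex * (load / capacity).
Vout = 2.2 * 7.6 * (117.0 / 1000)
Vout = 2.2 * 7.6 * 0.117
Vout = 1.956 mV

1.956 mV


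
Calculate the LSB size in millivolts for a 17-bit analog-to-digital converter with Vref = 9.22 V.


The resolution (LSB) of an ADC is Vref / 2^n.
LSB = 9.22 / 2^17
LSB = 9.22 / 131072
LSB = 7.034e-05 V = 0.07034302 mV

0.07034302 mV


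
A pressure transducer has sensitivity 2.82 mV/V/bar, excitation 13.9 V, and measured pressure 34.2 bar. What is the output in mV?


Output = sensitivity * Vex * P.
Vout = 2.82 * 13.9 * 34.2
Vout = 39.198 * 34.2
Vout = 1340.57 mV

1340.57 mV


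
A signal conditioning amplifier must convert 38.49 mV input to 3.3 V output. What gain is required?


Gain = Vout / Vin (converting to same units).
G = 3.3 V / 38.49 mV
G = 3300.0 mV / 38.49 mV
G = 85.74

85.74


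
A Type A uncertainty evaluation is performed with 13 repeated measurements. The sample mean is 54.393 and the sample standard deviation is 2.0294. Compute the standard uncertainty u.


The standard uncertainty for Type A evaluation is u = s / sqrt(n).
u = 2.0294 / sqrt(13)
u = 2.0294 / 3.6056
u = 0.5629

0.5629


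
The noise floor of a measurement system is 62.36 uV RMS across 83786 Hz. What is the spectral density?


Noise spectral density = Vrms / sqrt(BW).
NSD = 62.36 / sqrt(83786)
NSD = 62.36 / 289.4581
NSD = 0.2154 uV/sqrt(Hz)

0.2154 uV/sqrt(Hz)


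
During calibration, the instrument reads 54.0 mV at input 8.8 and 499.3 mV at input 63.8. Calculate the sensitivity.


Sensitivity = (y2 - y1) / (x2 - x1).
S = (499.3 - 54.0) / (63.8 - 8.8)
S = 445.3 / 55.0
S = 8.0964 mV/unit

8.0964 mV/unit


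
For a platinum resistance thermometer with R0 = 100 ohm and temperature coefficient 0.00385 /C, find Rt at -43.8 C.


The RTD equation: Rt = R0 * (1 + alpha * T).
Rt = 100 * (1 + 0.00385 * -43.8)
Rt = 100 * (1 + -0.16863)
Rt = 100 * 0.83137
Rt = 83.137 ohm

83.137 ohm


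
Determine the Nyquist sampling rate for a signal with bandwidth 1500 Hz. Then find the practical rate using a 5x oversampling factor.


By Nyquist theorem, fs_min = 2 * fmax.
fs_min = 2 * 1500 = 3000 Hz
Practical rate = 5 * fs_min = 5 * 3000 = 15000 Hz

fs_min = 3000 Hz, fs_practical = 15000 Hz


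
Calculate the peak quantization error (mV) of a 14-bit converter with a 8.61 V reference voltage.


The maximum quantization error is +/- LSB/2.
LSB = Vref / 2^n = 8.61 / 16384 = 0.00052551 V
Max error = LSB / 2 = 0.00052551 / 2 = 0.00026276 V
Max error = 0.2628 mV

0.2628 mV


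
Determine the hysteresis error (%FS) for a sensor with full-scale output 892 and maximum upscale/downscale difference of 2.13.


Hysteresis = (max difference / full scale) * 100%.
H = (2.13 / 892) * 100
H = 0.239 %FS

0.239 %FS


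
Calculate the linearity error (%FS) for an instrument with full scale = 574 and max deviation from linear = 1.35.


Linearity error = (max deviation / full scale) * 100%.
Linearity = (1.35 / 574) * 100
Linearity = 0.235 %FS

0.235 %FS


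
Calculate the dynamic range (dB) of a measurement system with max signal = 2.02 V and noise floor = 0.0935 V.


Dynamic range = 20 * log10(Vmax / Vnoise).
DR = 20 * log10(2.02 / 0.0935)
DR = 20 * log10(21.6)
DR = 26.69 dB

26.69 dB


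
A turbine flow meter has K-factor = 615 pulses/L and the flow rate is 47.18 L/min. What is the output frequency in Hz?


Frequency = K * Q / 60 (converting L/min to L/s).
f = 615 * 47.18 / 60
f = 29015.7 / 60
f = 483.6 Hz

483.6 Hz


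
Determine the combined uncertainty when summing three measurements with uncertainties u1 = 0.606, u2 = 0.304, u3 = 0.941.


For a sum of independent quantities, uc = sqrt(u1^2 + u2^2 + u3^2).
uc = sqrt(0.606^2 + 0.304^2 + 0.941^2)
uc = sqrt(0.367236 + 0.092416 + 0.885481)
uc = 1.1598

1.1598


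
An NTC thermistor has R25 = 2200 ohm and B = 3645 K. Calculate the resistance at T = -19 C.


NTC thermistor equation: Rt = R25 * exp(B * (1/T - 1/T25)).
T in Kelvin: 254.15 K, T25 = 298.15 K
1/T - 1/T25 = 1/254.15 - 1/298.15 = 0.00058067
B * (1/T - 1/T25) = 3645 * 0.00058067 = 2.1165
Rt = 2200 * exp(2.1165) = 18265.1 ohm

18265.1 ohm


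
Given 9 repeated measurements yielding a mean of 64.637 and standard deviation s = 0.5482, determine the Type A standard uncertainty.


The standard uncertainty for Type A evaluation is u = s / sqrt(n).
u = 0.5482 / sqrt(9)
u = 0.5482 / 3.0
u = 0.1827

0.1827


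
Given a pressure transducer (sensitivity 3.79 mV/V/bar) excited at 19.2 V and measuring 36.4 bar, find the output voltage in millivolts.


Output = sensitivity * Vex * P.
Vout = 3.79 * 19.2 * 36.4
Vout = 72.768 * 36.4
Vout = 2648.76 mV

2648.76 mV


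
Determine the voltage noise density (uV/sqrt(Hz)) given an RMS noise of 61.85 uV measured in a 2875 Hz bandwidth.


Noise spectral density = Vrms / sqrt(BW).
NSD = 61.85 / sqrt(2875)
NSD = 61.85 / 53.619
NSD = 1.1535 uV/sqrt(Hz)

1.1535 uV/sqrt(Hz)


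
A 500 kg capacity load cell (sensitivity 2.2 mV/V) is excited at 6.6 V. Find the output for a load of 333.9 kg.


Vout = rated_output * Vex * (load / capacity).
Vout = 2.2 * 6.6 * (333.9 / 500)
Vout = 2.2 * 6.6 * 0.6678
Vout = 9.696 mV

9.696 mV


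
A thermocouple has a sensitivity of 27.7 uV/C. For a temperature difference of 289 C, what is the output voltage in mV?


The thermocouple output V = sensitivity * dT.
V = 27.7 uV/C * 289 C
V = 8005.3 uV
V = 8.005 mV

8.005 mV


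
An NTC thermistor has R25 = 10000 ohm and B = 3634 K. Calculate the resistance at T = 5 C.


NTC thermistor equation: Rt = R25 * exp(B * (1/T - 1/T25)).
T in Kelvin: 278.15 K, T25 = 298.15 K
1/T - 1/T25 = 1/278.15 - 1/298.15 = 0.00024117
B * (1/T - 1/T25) = 3634 * 0.00024117 = 0.8764
Rt = 10000 * exp(0.8764) = 24022.3 ohm

24022.3 ohm


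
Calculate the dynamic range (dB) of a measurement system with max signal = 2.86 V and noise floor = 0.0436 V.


Dynamic range = 20 * log10(Vmax / Vnoise).
DR = 20 * log10(2.86 / 0.0436)
DR = 20 * log10(65.6)
DR = 36.34 dB

36.34 dB


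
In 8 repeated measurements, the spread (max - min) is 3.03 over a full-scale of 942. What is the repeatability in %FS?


Repeatability = (spread / full scale) * 100%.
R = (3.03 / 942) * 100
R = 0.322 %FS

0.322 %FS


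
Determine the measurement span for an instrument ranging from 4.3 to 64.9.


Span = upper range - lower range.
Span = 64.9 - (4.3)
Span = 60.6

60.6


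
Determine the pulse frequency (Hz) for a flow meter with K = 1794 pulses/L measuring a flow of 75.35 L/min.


Frequency = K * Q / 60 (converting L/min to L/s).
f = 1794 * 75.35 / 60
f = 135177.9 / 60
f = 2252.96 Hz

2252.96 Hz


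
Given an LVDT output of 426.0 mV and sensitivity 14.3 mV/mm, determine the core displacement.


Displacement = Vout / sensitivity.
d = 426.0 / 14.3
d = 29.79 mm

29.79 mm


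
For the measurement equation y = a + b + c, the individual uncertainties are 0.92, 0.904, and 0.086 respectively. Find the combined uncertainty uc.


For a sum of independent quantities, uc = sqrt(u1^2 + u2^2 + u3^2).
uc = sqrt(0.92^2 + 0.904^2 + 0.086^2)
uc = sqrt(0.8464 + 0.817216 + 0.007396)
uc = 1.2927

1.2927


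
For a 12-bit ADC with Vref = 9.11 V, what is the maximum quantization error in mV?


The maximum quantization error is +/- LSB/2.
LSB = Vref / 2^n = 9.11 / 4096 = 0.00222412 V
Max error = LSB / 2 = 0.00222412 / 2 = 0.00111206 V
Max error = 1.1121 mV

1.1121 mV


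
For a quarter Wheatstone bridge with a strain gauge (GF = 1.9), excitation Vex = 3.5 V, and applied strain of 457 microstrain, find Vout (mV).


Quarter bridge output: Vout = (GF * epsilon * Vex) / 4.
Vout = (1.9 * 457e-6 * 3.5) / 4
Vout = 0.00303905 / 4 V
Vout = 0.00075976 V = 0.7598 mV

0.7598 mV


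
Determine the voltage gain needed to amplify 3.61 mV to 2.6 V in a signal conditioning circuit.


Gain = Vout / Vin (converting to same units).
G = 2.6 V / 3.61 mV
G = 2600.0 mV / 3.61 mV
G = 720.22

720.22


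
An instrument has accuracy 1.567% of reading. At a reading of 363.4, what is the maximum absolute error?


Absolute error = (accuracy% / 100) * reading.
Error = (1.567 / 100) * 363.4
Error = 0.01567 * 363.4
Error = 5.6945

5.6945


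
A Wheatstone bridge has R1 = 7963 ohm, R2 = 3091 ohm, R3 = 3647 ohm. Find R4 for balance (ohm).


At balance: R1*R4 = R2*R3, so R4 = R2*R3/R1.
R4 = 3091 * 3647 / 7963
R4 = 11272877 / 7963
R4 = 1415.66 ohm

1415.66 ohm


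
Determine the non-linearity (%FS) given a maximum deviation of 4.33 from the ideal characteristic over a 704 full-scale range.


Linearity error = (max deviation / full scale) * 100%.
Linearity = (4.33 / 704) * 100
Linearity = 0.615 %FS

0.615 %FS


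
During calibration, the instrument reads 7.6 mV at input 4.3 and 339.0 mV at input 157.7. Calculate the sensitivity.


Sensitivity = (y2 - y1) / (x2 - x1).
S = (339.0 - 7.6) / (157.7 - 4.3)
S = 331.4 / 153.4
S = 2.1604 mV/unit

2.1604 mV/unit


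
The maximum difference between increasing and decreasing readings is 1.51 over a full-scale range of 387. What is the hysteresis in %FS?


Hysteresis = (max difference / full scale) * 100%.
H = (1.51 / 387) * 100
H = 0.39 %FS

0.39 %FS


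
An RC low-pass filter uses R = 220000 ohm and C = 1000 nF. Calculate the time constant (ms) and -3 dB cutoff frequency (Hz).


Time constant: tau = R * C.
tau = 220000 * 1.00e-06 = 0.22 s
tau = 220.0 ms
Cutoff frequency: fc = 1 / (2*pi*R*C).
fc = 1 / (2*pi*0.22) = 0.72 Hz

tau = 220.0 ms, fc = 0.72 Hz


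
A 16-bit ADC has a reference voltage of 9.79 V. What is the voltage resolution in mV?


The resolution (LSB) of an ADC is Vref / 2^n.
LSB = 9.79 / 2^16
LSB = 9.79 / 65536
LSB = 0.00014938 V = 0.14938354 mV

0.14938354 mV


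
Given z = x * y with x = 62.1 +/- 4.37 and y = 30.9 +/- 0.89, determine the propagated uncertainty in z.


For a product z = x*y, the relative uncertainty is:
uz/z = sqrt((ux/x)^2 + (uy/y)^2)
Relative uncertainties: ux/x = 4.37/62.1 = 0.07037
uy/y = 0.89/30.9 = 0.028803
z = 62.1 * 30.9 = 1918.9
uz = 1918.9 * sqrt(0.07037^2 + 0.028803^2) = 145.906

145.906


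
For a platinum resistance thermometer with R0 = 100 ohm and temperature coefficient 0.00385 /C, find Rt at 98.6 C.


The RTD equation: Rt = R0 * (1 + alpha * T).
Rt = 100 * (1 + 0.00385 * 98.6)
Rt = 100 * (1 + 0.37961)
Rt = 100 * 1.37961
Rt = 137.961 ohm

137.961 ohm


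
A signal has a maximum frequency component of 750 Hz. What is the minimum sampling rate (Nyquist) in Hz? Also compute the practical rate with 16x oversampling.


By Nyquist theorem, fs_min = 2 * fmax.
fs_min = 2 * 750 = 1500 Hz
Practical rate = 16 * fs_min = 16 * 1500 = 24000 Hz

fs_min = 1500 Hz, fs_practical = 24000 Hz


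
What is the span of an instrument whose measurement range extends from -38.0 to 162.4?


Span = upper range - lower range.
Span = 162.4 - (-38.0)
Span = 200.4

200.4


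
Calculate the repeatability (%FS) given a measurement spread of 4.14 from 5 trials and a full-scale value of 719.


Repeatability = (spread / full scale) * 100%.
R = (4.14 / 719) * 100
R = 0.576 %FS

0.576 %FS


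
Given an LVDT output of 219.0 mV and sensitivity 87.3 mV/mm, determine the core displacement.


Displacement = Vout / sensitivity.
d = 219.0 / 87.3
d = 2.509 mm

2.509 mm


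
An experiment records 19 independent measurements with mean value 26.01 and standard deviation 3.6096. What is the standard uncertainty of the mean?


The standard uncertainty for Type A evaluation is u = s / sqrt(n).
u = 3.6096 / sqrt(19)
u = 3.6096 / 4.3589
u = 0.8281

0.8281


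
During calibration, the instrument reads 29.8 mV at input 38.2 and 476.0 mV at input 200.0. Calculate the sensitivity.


Sensitivity = (y2 - y1) / (x2 - x1).
S = (476.0 - 29.8) / (200.0 - 38.2)
S = 446.2 / 161.8
S = 2.7577 mV/unit

2.7577 mV/unit


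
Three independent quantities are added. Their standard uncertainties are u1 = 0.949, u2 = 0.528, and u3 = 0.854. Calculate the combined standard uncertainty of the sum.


For a sum of independent quantities, uc = sqrt(u1^2 + u2^2 + u3^2).
uc = sqrt(0.949^2 + 0.528^2 + 0.854^2)
uc = sqrt(0.900601 + 0.278784 + 0.729316)
uc = 1.3816

1.3816


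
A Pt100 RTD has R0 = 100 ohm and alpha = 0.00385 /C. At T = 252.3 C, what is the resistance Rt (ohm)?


The RTD equation: Rt = R0 * (1 + alpha * T).
Rt = 100 * (1 + 0.00385 * 252.3)
Rt = 100 * (1 + 0.971355)
Rt = 100 * 1.971355
Rt = 197.136 ohm

197.136 ohm


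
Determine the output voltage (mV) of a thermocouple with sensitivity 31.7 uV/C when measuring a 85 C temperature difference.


The thermocouple output V = sensitivity * dT.
V = 31.7 uV/C * 85 C
V = 2694.5 uV
V = 2.695 mV

2.695 mV


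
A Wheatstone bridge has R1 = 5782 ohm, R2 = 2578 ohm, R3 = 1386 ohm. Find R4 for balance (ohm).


At balance: R1*R4 = R2*R3, so R4 = R2*R3/R1.
R4 = 2578 * 1386 / 5782
R4 = 3573108 / 5782
R4 = 617.97 ohm

617.97 ohm


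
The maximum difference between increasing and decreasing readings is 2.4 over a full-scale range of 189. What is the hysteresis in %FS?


Hysteresis = (max difference / full scale) * 100%.
H = (2.4 / 189) * 100
H = 1.27 %FS

1.27 %FS


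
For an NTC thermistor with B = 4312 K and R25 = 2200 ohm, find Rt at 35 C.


NTC thermistor equation: Rt = R25 * exp(B * (1/T - 1/T25)).
T in Kelvin: 308.15 K, T25 = 298.15 K
1/T - 1/T25 = 1/308.15 - 1/298.15 = -0.00010884
B * (1/T - 1/T25) = 4312 * -0.00010884 = -0.4693
Rt = 2200 * exp(-0.4693) = 1375.9 ohm

1375.9 ohm


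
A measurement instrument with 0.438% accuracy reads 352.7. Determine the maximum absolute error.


Absolute error = (accuracy% / 100) * reading.
Error = (0.438 / 100) * 352.7
Error = 0.00438 * 352.7
Error = 1.5448

1.5448


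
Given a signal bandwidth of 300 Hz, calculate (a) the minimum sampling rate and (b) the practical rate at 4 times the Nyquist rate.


By Nyquist theorem, fs_min = 2 * fmax.
fs_min = 2 * 300 = 600 Hz
Practical rate = 4 * fs_min = 4 * 600 = 2400 Hz

fs_min = 600 Hz, fs_practical = 2400 Hz


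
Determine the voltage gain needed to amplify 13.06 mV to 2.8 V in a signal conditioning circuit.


Gain = Vout / Vin (converting to same units).
G = 2.8 V / 13.06 mV
G = 2800.0 mV / 13.06 mV
G = 214.4

214.4


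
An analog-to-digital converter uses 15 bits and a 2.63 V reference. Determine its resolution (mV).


The resolution (LSB) of an ADC is Vref / 2^n.
LSB = 2.63 / 2^15
LSB = 2.63 / 32768
LSB = 8.026e-05 V = 0.08026123 mV

0.08026123 mV


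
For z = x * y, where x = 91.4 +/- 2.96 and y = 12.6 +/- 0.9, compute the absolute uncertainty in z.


For a product z = x*y, the relative uncertainty is:
uz/z = sqrt((ux/x)^2 + (uy/y)^2)
Relative uncertainties: ux/x = 2.96/91.4 = 0.032385
uy/y = 0.9/12.6 = 0.071429
z = 91.4 * 12.6 = 1151.6
uz = 1151.6 * sqrt(0.032385^2 + 0.071429^2) = 90.32

90.32


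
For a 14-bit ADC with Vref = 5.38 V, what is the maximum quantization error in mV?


The maximum quantization error is +/- LSB/2.
LSB = Vref / 2^n = 5.38 / 16384 = 0.00032837 V
Max error = LSB / 2 = 0.00032837 / 2 = 0.00016418 V
Max error = 0.1642 mV

0.1642 mV


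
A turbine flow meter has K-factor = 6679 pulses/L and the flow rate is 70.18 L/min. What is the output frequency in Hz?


Frequency = K * Q / 60 (converting L/min to L/s).
f = 6679 * 70.18 / 60
f = 468732.22 / 60
f = 7812.2 Hz

7812.2 Hz


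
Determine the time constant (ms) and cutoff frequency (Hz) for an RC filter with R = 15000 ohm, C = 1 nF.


Time constant: tau = R * C.
tau = 15000 * 1.00e-09 = 1.5e-05 s
tau = 0.015 ms
Cutoff frequency: fc = 1 / (2*pi*R*C).
fc = 1 / (2*pi*1.5e-05) = 10610.33 Hz

tau = 0.015 ms, fc = 10610.33 Hz


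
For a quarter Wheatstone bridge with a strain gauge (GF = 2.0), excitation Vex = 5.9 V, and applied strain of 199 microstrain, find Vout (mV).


Quarter bridge output: Vout = (GF * epsilon * Vex) / 4.
Vout = (2.0 * 199e-6 * 5.9) / 4
Vout = 0.0023482 / 4 V
Vout = 0.00058705 V = 0.587 mV

0.587 mV


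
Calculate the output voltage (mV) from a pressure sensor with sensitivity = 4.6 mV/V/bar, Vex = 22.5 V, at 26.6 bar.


Output = sensitivity * Vex * P.
Vout = 4.6 * 22.5 * 26.6
Vout = 103.5 * 26.6
Vout = 2753.1 mV

2753.1 mV


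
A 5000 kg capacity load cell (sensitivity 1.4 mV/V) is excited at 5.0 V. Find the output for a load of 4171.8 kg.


Vout = rated_output * Vex * (load / capacity).
Vout = 1.4 * 5.0 * (4171.8 / 5000)
Vout = 1.4 * 5.0 * 0.83436
Vout = 5.841 mV

5.841 mV


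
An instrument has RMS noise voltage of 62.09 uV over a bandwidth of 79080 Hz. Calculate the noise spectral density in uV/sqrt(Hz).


Noise spectral density = Vrms / sqrt(BW).
NSD = 62.09 / sqrt(79080)
NSD = 62.09 / 281.2117
NSD = 0.2208 uV/sqrt(Hz)

0.2208 uV/sqrt(Hz)


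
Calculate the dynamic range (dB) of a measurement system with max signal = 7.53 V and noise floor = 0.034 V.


Dynamic range = 20 * log10(Vmax / Vnoise).
DR = 20 * log10(7.53 / 0.034)
DR = 20 * log10(221.47)
DR = 46.91 dB

46.91 dB


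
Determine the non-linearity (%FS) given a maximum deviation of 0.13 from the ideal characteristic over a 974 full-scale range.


Linearity error = (max deviation / full scale) * 100%.
Linearity = (0.13 / 974) * 100
Linearity = 0.013 %FS

0.013 %FS


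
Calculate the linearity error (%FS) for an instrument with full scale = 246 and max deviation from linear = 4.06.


Linearity error = (max deviation / full scale) * 100%.
Linearity = (4.06 / 246) * 100
Linearity = 1.65 %FS

1.65 %FS


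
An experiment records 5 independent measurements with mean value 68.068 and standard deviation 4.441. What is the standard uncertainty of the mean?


The standard uncertainty for Type A evaluation is u = s / sqrt(n).
u = 4.441 / sqrt(5)
u = 4.441 / 2.2361
u = 1.9861

1.9861


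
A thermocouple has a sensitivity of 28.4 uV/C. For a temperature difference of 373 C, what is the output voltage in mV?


The thermocouple output V = sensitivity * dT.
V = 28.4 uV/C * 373 C
V = 10593.2 uV
V = 10.593 mV

10.593 mV


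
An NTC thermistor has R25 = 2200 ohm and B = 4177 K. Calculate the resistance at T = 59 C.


NTC thermistor equation: Rt = R25 * exp(B * (1/T - 1/T25)).
T in Kelvin: 332.15 K, T25 = 298.15 K
1/T - 1/T25 = 1/332.15 - 1/298.15 = -0.00034333
B * (1/T - 1/T25) = 4177 * -0.00034333 = -1.4341
Rt = 2200 * exp(-1.4341) = 524.3 ohm

524.3 ohm


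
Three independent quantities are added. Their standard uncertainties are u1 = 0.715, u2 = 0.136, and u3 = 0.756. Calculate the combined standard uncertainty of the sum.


For a sum of independent quantities, uc = sqrt(u1^2 + u2^2 + u3^2).
uc = sqrt(0.715^2 + 0.136^2 + 0.756^2)
uc = sqrt(0.511225 + 0.018496 + 0.571536)
uc = 1.0494

1.0494


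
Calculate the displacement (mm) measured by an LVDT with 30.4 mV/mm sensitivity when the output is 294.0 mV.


Displacement = Vout / sensitivity.
d = 294.0 / 30.4
d = 9.671 mm

9.671 mm


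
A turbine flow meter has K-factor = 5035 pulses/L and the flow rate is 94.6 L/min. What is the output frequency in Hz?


Frequency = K * Q / 60 (converting L/min to L/s).
f = 5035 * 94.6 / 60
f = 476311.0 / 60
f = 7938.52 Hz

7938.52 Hz


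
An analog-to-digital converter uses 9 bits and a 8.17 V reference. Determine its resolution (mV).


The resolution (LSB) of an ADC is Vref / 2^n.
LSB = 8.17 / 2^9
LSB = 8.17 / 512
LSB = 0.01595703 V = 15.95703125 mV

15.95703125 mV


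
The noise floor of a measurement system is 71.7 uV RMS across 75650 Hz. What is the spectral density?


Noise spectral density = Vrms / sqrt(BW).
NSD = 71.7 / sqrt(75650)
NSD = 71.7 / 275.0455
NSD = 0.2607 uV/sqrt(Hz)

0.2607 uV/sqrt(Hz)


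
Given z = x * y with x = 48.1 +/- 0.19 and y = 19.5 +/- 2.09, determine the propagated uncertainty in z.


For a product z = x*y, the relative uncertainty is:
uz/z = sqrt((ux/x)^2 + (uy/y)^2)
Relative uncertainties: ux/x = 0.19/48.1 = 0.00395
uy/y = 2.09/19.5 = 0.107179
z = 48.1 * 19.5 = 938.0
uz = 938.0 * sqrt(0.00395^2 + 0.107179^2) = 100.597

100.597


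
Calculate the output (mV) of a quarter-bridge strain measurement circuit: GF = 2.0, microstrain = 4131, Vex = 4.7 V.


Quarter bridge output: Vout = (GF * epsilon * Vex) / 4.
Vout = (2.0 * 4131e-6 * 4.7) / 4
Vout = 0.0388314 / 4 V
Vout = 0.00970785 V = 9.7079 mV

9.7079 mV


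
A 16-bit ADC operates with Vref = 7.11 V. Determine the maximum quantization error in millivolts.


The maximum quantization error is +/- LSB/2.
LSB = Vref / 2^n = 7.11 / 65536 = 0.00010849 V
Max error = LSB / 2 = 0.00010849 / 2 = 5.424e-05 V
Max error = 0.0542 mV

0.0542 mV


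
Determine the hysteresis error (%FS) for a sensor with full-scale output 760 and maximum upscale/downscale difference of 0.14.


Hysteresis = (max difference / full scale) * 100%.
H = (0.14 / 760) * 100
H = 0.018 %FS

0.018 %FS


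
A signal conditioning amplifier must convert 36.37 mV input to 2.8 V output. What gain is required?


Gain = Vout / Vin (converting to same units).
G = 2.8 V / 36.37 mV
G = 2800.0 mV / 36.37 mV
G = 76.99

76.99


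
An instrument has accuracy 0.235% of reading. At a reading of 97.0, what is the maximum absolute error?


Absolute error = (accuracy% / 100) * reading.
Error = (0.235 / 100) * 97.0
Error = 0.00235 * 97.0
Error = 0.2279

0.2279


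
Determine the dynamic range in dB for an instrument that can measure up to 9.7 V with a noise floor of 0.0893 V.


Dynamic range = 20 * log10(Vmax / Vnoise).
DR = 20 * log10(9.7 / 0.0893)
DR = 20 * log10(108.62)
DR = 40.72 dB

40.72 dB


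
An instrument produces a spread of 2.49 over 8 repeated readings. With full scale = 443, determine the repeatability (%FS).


Repeatability = (spread / full scale) * 100%.
R = (2.49 / 443) * 100
R = 0.562 %FS

0.562 %FS


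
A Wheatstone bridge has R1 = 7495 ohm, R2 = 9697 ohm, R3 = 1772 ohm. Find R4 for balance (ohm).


At balance: R1*R4 = R2*R3, so R4 = R2*R3/R1.
R4 = 9697 * 1772 / 7495
R4 = 17183084 / 7495
R4 = 2292.61 ohm

2292.61 ohm


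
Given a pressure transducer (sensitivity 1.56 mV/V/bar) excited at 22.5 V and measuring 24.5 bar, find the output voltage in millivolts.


Output = sensitivity * Vex * P.
Vout = 1.56 * 22.5 * 24.5
Vout = 35.1 * 24.5
Vout = 859.95 mV

859.95 mV


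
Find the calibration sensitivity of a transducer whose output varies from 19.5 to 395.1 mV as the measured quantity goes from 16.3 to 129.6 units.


Sensitivity = (y2 - y1) / (x2 - x1).
S = (395.1 - 19.5) / (129.6 - 16.3)
S = 375.6 / 113.3
S = 3.3151 mV/unit

3.3151 mV/unit


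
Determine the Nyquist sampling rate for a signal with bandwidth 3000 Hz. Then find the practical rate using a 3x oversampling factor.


By Nyquist theorem, fs_min = 2 * fmax.
fs_min = 2 * 3000 = 6000 Hz
Practical rate = 3 * fs_min = 3 * 6000 = 18000 Hz

fs_min = 6000 Hz, fs_practical = 18000 Hz


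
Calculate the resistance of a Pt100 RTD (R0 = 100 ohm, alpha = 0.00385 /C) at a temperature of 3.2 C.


The RTD equation: Rt = R0 * (1 + alpha * T).
Rt = 100 * (1 + 0.00385 * 3.2)
Rt = 100 * (1 + 0.01232)
Rt = 100 * 1.01232
Rt = 101.232 ohm

101.232 ohm


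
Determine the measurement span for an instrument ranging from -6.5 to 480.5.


Span = upper range - lower range.
Span = 480.5 - (-6.5)
Span = 487.0

487.0


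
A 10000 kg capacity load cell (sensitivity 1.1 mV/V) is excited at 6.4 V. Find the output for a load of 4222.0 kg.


Vout = rated_output * Vex * (load / capacity).
Vout = 1.1 * 6.4 * (4222.0 / 10000)
Vout = 1.1 * 6.4 * 0.4222
Vout = 2.972 mV

2.972 mV


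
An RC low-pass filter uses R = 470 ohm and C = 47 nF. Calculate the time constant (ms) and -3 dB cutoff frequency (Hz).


Time constant: tau = R * C.
tau = 470 * 4.70e-08 = 2.209e-05 s
tau = 0.0221 ms
Cutoff frequency: fc = 1 / (2*pi*R*C).
fc = 1 / (2*pi*2.209e-05) = 7204.84 Hz

tau = 0.0221 ms, fc = 7204.84 Hz


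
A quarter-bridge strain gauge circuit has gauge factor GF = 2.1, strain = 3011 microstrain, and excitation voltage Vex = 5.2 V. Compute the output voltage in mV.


Quarter bridge output: Vout = (GF * epsilon * Vex) / 4.
Vout = (2.1 * 3011e-6 * 5.2) / 4
Vout = 0.03288012 / 4 V
Vout = 0.00822003 V = 8.22 mV

8.22 mV


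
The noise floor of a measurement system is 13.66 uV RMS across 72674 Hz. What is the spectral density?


Noise spectral density = Vrms / sqrt(BW).
NSD = 13.66 / sqrt(72674)
NSD = 13.66 / 269.5812
NSD = 0.0507 uV/sqrt(Hz)

0.0507 uV/sqrt(Hz)


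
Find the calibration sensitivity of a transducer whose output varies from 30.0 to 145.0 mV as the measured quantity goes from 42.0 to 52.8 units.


Sensitivity = (y2 - y1) / (x2 - x1).
S = (145.0 - 30.0) / (52.8 - 42.0)
S = 115.0 / 10.8
S = 10.6481 mV/unit

10.6481 mV/unit


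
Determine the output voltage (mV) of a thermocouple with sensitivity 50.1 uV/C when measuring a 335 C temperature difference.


The thermocouple output V = sensitivity * dT.
V = 50.1 uV/C * 335 C
V = 16783.5 uV
V = 16.784 mV

16.784 mV


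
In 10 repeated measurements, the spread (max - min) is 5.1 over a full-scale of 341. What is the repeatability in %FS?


Repeatability = (spread / full scale) * 100%.
R = (5.1 / 341) * 100
R = 1.496 %FS

1.496 %FS


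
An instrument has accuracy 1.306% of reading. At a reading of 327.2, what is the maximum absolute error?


Absolute error = (accuracy% / 100) * reading.
Error = (1.306 / 100) * 327.2
Error = 0.01306 * 327.2
Error = 4.2732

4.2732


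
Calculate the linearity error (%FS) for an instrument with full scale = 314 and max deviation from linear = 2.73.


Linearity error = (max deviation / full scale) * 100%.
Linearity = (2.73 / 314) * 100
Linearity = 0.869 %FS

0.869 %FS


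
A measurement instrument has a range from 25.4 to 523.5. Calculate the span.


Span = upper range - lower range.
Span = 523.5 - (25.4)
Span = 498.1

498.1


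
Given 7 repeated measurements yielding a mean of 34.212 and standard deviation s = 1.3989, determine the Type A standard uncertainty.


The standard uncertainty for Type A evaluation is u = s / sqrt(n).
u = 1.3989 / sqrt(7)
u = 1.3989 / 2.6458
u = 0.5287

0.5287
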